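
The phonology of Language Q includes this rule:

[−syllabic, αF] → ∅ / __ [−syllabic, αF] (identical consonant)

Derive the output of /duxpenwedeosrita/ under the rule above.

No segment of /duxpenwedeosrita/ meets the structural description of the rule, so the form surfaces unchanged.

duxpenwedeosrita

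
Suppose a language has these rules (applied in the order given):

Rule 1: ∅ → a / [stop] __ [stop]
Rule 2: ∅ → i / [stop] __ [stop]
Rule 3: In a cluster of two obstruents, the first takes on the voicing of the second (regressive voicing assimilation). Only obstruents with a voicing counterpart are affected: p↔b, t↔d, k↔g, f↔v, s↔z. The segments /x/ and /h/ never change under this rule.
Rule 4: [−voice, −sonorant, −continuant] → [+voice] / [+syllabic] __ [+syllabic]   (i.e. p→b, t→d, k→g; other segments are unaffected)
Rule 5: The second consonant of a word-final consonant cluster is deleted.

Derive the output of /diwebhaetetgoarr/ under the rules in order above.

Rule 1 (stop-cluster a-epenthesis): /t/ and /g/ form a stop–stop cluster, so [a] is inserted between them. /diwebhaetetgoarr/ → diwebhaetetagoarr.
Rule 2 (stop-cluster i-epenthesis): no segment meets the environment; /diwebhaetetagoarr/ is unchanged.
Rule 3 (regressive voicing assimilation): /b/ precedes the voiceless obstruent /h/, so it devoices to [p] by assimilation. /diwebhaetetagoarr/ → diwephaetetagoarr.
Rule 4 (intervocalic voicing): /t/ is a voiceless stop between vowels /e/ and /e/, so it voices to [d]. /t/ is a voiceless stop between vowels /e/ and /a/, so it voices to [d]. /diwephaetetagoarr/ → diwephaededagoarr.
Rule 5 (final cluster simplification): /r/ is the second consonant of a word-final cluster /rr/, so it deletes. /diwephaededagoarr/ → diwephaededagoar.

diwephaededagoar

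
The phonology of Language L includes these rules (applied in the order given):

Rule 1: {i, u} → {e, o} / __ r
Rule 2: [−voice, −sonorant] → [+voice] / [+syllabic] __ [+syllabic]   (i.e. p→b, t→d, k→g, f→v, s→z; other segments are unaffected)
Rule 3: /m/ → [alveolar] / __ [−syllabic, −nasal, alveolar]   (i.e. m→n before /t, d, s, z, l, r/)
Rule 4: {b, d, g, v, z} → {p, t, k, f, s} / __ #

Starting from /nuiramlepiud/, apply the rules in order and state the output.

Rule 1 (pre-rhotic lowering): /i/ is a high vowel immediately before /r/, so it lowers to [e]. /nuiramlepiud/ → nueramlepiud.
Rule 2 (intervocalic voicing): /p/ is a voiceless obstruent between vowels /e/ and /i/, so it voices to [b]. /nueramlepiud/ → nueramlebiud.
Rule 3 (nasal place assimilation): /m/ precedes the alveolar consonant /l/, so it assimilates in place to [n]. /nueramlebiud/ → nueranlebiud.
Rule 4 (final devoicing): /d/ is a voiced obstruent in word-final position, so it devoices to [t]. /nueranlebiud/ → nueranlebiut.

nueranlebiut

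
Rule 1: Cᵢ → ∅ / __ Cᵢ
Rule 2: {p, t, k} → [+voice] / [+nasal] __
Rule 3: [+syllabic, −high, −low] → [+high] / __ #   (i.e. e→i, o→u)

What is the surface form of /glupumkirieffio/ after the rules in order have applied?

glupumgiriefiu

Rule 1 (degemination): /ff/ is a geminate; the first /f/ deletes. /glupumkirieffio/ → glupumkiriefio.
Rule 2 (post-nasal voicing): /k/ is a voiceless stop immediately after the nasal /m/, so it voices to [g]. /glupumkiriefio/ → glupumgiriefio.
Rule 3 (final vowel raising): /o/ is a mid vowel in word-final position, so it raises to [u]. /glupumgiriefio/ → glupumgiriefiu.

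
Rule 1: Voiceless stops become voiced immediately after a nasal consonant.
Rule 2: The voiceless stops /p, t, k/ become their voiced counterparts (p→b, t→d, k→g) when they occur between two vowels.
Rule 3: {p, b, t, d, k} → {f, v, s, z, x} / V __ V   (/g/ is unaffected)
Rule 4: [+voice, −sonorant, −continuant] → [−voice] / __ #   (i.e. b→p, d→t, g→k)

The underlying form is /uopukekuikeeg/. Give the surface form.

uovugeguigeek

Rule 1 (post-nasal voicing): no segment meets the environment; /uopukekuikeeg/ is unchanged.
Rule 2 (intervocalic voicing): /p/ is a voiceless stop between vowels /o/ and /u/, so it voices to [b]. /k/ is a voiceless stop between vowels /u/ and /e/, so it voices to [g]. /k/ is a voiceless stop between vowels /e/ and /u/, so it voices to [g]. /k/ is a voiceless stop between vowels /i/ and /e/, so it voices to [g]. /uopukekuikeeg/ → uobugeguigeeg.
Rule 3 (intervocalic spirantization): /b/ is a stop between vowels /o/ and /u/, so it spirantizes to the fricative [v]. /uobugeguigeeg/ → uovugeguigeeg.
Rule 4 (final devoicing): /g/ is a voiced stop in word-final position, so it devoices to [k]. /uovugeguigeeg/ → uovugeguigeek.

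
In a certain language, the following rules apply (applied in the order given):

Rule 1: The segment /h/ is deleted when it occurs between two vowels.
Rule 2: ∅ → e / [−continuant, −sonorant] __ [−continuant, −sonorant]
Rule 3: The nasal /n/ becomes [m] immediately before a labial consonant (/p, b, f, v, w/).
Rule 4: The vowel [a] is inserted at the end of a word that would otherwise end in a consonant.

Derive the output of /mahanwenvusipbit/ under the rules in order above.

maamwemvusipebita

Rule 1 (intervocalic h-deletion): /h/ occurs between vowels /a/ and /a/, so it deletes. /mahanwenvusipbit/ → maanwenvusipbit.
Rule 2 (stop-cluster e-epenthesis): /p/ and /b/ form a stop–stop cluster, so [e] is inserted between them. /maanwenvusipbit/ → maanwenvusipebit.
Rule 3 (nasal place assimilation): /n/ precedes the labial consonant /w/, so it assimilates in place to [m]. /n/ precedes the labial consonant /v/, so it assimilates in place to [m]. /maanwenvusipebit/ → maamwemvusipebit.
Rule 4 (final a-epenthesis): the form ends in the consonant /t/, so [a] is inserted word-finally. /maamwemvusipebit/ → maamwemvusipebita.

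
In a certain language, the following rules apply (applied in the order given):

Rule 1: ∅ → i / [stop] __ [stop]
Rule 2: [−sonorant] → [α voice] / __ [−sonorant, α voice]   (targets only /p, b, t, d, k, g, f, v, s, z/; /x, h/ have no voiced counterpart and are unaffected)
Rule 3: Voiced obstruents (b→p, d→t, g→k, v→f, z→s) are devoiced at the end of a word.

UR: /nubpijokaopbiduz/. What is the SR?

nubipijokaopibidus

Rule 1 (stop-cluster i-epenthesis): /b/ and /p/ form a stop–stop cluster, so [i] is inserted between them. /p/ and /b/ form a stop–stop cluster, so [i] is inserted between them. /nubpijokaopbiduz/ → nubipijokaopibiduz.
Rule 2 (regressive voicing assimilation): no segment meets the environment; /nubipijokaopibiduz/ is unchanged.
Rule 3 (final devoicing): /z/ is a voiced obstruent in word-final position, so it devoices to [s]. /nubipijokaopibiduz/ → nubipijokaopibidus.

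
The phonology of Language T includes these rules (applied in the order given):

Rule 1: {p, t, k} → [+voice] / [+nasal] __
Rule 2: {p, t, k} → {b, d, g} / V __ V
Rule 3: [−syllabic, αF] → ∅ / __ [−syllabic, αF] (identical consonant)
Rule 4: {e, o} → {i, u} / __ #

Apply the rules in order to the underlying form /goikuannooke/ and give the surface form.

Rule 1 (post-nasal voicing): no segment meets the environment; /goikuannooke/ is unchanged.
Rule 2 (intervocalic voicing): /k/ is a voiceless stop between vowels /i/ and /u/, so it voices to [g]. /k/ is a voiceless stop between vowels /o/ and /e/, so it voices to [g]. /goikuannooke/ → goiguannooge.
Rule 3 (degemination): /nn/ is a geminate; the first /n/ deletes. /goiguannooge/ → goiguanooge.
Rule 4 (final vowel raising): /e/ is a mid vowel in word-final position, so it raises to [i]. /goiguanooge/ → goiguanoogi.

goiguanoogi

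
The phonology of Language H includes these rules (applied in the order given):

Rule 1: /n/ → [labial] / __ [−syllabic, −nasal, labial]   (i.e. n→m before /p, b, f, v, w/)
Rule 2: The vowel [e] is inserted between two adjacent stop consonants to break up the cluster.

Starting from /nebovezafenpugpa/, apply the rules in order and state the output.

nebovezafempugepa

Rule 1 (nasal place assimilation): /n/ precedes the labial consonant /p/, so it assimilates in place to [m]. /nebovezafenpugpa/ → nebovezafempugpa.
Rule 2 (stop-cluster e-epenthesis): /g/ and /p/ form a stop–stop cluster, so [e] is inserted between them. /nebovezafempugpa/ → nebovezafempugepa.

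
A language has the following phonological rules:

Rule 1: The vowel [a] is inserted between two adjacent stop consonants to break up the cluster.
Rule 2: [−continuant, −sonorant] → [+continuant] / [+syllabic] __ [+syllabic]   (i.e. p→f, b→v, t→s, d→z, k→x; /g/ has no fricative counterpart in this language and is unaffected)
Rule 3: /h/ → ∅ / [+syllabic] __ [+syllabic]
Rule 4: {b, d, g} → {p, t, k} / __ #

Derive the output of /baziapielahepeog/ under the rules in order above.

baziafielaefeok

Rule 1 (stop-cluster a-epenthesis): no segment meets the environment; /baziapielahepeog/ is unchanged.
Rule 2 (intervocalic spirantization): /p/ is a stop between vowels /a/ and /i/, so it spirantizes to the fricative [f]. /p/ is a stop between vowels /e/ and /e/, so it spirantizes to the fricative [f]. /baziapielahepeog/ → baziafielahefeog.
Rule 3 (intervocalic h-deletion): /h/ occurs between vowels /a/ and /e/, so it deletes. /baziafielahefeog/ → baziafielaefeog.
Rule 4 (final devoicing): /g/ is a voiced stop in word-final position, so it devoices to [k]. /baziafielaefeog/ → baziafielaefeok.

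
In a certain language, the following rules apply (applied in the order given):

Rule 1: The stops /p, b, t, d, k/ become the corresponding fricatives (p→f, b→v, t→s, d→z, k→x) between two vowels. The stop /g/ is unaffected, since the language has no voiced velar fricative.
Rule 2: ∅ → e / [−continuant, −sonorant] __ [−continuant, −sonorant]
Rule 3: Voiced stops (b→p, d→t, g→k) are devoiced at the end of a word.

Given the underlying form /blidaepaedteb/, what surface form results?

blizaefaedetep

Rule 1 (intervocalic spirantization): /d/ is a stop between vowels /i/ and /a/, so it spirantizes to the fricative [z]. /p/ is a stop between vowels /e/ and /a/, so it spirantizes to the fricative [f]. /blidaepaedteb/ → blizaefaedteb.
Rule 2 (stop-cluster e-epenthesis): /d/ and /t/ form a stop–stop cluster, so [e] is inserted between them. /blizaefaedteb/ → blizaefaedeteb.
Rule 3 (final devoicing): /b/ is a voiced stop in word-final position, so it devoices to [p]. /blizaefaedeteb/ → blizaefaedetep.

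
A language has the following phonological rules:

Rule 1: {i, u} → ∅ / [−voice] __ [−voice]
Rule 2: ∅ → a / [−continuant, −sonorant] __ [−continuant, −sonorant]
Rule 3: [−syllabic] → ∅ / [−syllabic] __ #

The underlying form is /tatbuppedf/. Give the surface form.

tatabupaped

Rule 1 (high vowel syncope): no segment meets the environment; /tatbuppedf/ is unchanged.
Rule 2 (stop-cluster a-epenthesis): /t/ and /b/ form a stop–stop cluster, so [a] is inserted between them. /p/ and /p/ form a stop–stop cluster, so [a] is inserted between them. /tatbuppedf/ → tatabupapedf.
Rule 3 (final cluster simplification): /f/ is the second consonant of a word-final cluster /df/, so it deletes. /tatabupapedf/ → tatabupaped.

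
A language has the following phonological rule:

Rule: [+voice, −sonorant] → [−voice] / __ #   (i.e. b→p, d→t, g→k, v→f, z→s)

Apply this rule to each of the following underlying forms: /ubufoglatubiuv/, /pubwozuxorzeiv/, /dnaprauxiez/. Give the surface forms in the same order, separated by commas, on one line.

ubufoglatubiuf, pubwozuxorzeif, dnaprauxies

/ubufoglatubiuv/: /v/ is a voiced obstruent in word-final position, so it devoices to [f]. → [ubufoglatubiuf].
/pubwozuxorzeiv/: /v/ is a voiced obstruent in word-final position, so it devoices to [f]. → [pubwozuxorzeif].
/dnaprauxiez/: /z/ is a voiced obstruent in word-final position, so it devoices to [s]. → [dnaprauxies].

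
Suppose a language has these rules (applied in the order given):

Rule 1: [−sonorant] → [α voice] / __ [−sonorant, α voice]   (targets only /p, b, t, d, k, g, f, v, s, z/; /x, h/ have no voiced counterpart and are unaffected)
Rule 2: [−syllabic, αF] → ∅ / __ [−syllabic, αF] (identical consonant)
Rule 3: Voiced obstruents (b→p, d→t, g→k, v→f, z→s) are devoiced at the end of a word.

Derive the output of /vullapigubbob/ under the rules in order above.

Rule 1 (regressive voicing assimilation): no segment meets the environment; /vullapigubbob/ is unchanged.
Rule 2 (degemination): /ll/ is a geminate; the first /l/ deletes. /bb/ is a geminate; the first /b/ deletes. /vullapigubbob/ → vulapigubob.
Rule 3 (final devoicing): /b/ is a voiced obstruent in word-final position, so it devoices to [p]. /vulapigubob/ → vulapigubop.

vulapigubop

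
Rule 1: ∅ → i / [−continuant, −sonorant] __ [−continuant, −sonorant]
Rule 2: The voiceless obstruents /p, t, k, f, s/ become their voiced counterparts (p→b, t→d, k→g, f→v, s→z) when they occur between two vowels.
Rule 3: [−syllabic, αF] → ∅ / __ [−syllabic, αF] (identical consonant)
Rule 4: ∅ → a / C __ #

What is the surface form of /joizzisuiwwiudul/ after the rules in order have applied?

Rule 1 (stop-cluster i-epenthesis): no segment meets the environment; /joizzisuiwwiudul/ is unchanged.
Rule 2 (intervocalic voicing): /s/ is a voiceless obstruent between vowels /i/ and /u/, so it voices to [z]. /joizzisuiwwiudul/ → joizzizuiwwiudul.
Rule 3 (degemination): /zz/ is a geminate; the first /z/ deletes. /ww/ is a geminate; the first /w/ deletes. /joizzizuiwwiudul/ → joizizuiwiudul.
Rule 4 (final a-epenthesis): the form ends in the consonant /l/, so [a] is inserted word-finally. /joizizuiwiudul/ → joizizuiwiudula.

joizizuiwiudula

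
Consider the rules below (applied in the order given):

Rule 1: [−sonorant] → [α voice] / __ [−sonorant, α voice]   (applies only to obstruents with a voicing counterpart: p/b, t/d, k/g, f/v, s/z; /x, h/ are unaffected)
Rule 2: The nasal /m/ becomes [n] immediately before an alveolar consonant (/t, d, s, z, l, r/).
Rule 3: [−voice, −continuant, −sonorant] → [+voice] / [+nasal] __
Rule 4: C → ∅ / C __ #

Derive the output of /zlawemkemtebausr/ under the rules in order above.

Rule 1 (regressive voicing assimilation): no segment meets the environment; /zlawemkemtebausr/ is unchanged.
Rule 2 (nasal place assimilation): /m/ precedes the alveolar consonant /t/, so it assimilates in place to [n]. /zlawemkemtebausr/ → zlawemkentebausr.
Rule 3 (post-nasal voicing): /k/ is a voiceless stop immediately after the nasal /m/, so it voices to [g]. /t/ is a voiceless stop immediately after the nasal /n/, so it voices to [d]. /zlawemkentebausr/ → zlawemgendebausr.
Rule 4 (final cluster simplification): /r/ is the second consonant of a word-final cluster /sr/, so it deletes. /zlawemgendebausr/ → zlawemgendebaus.

zlawemgendebaus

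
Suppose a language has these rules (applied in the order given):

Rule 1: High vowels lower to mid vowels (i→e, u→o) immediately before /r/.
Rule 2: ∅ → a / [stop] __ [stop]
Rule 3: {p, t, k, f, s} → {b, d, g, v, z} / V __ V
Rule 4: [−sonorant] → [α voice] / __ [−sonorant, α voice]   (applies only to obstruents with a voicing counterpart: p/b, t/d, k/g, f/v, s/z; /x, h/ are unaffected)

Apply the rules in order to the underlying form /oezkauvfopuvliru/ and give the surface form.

Rule 1 (pre-rhotic lowering): /i/ is a high vowel immediately before /r/, so it lowers to [e]. /oezkauvfopuvliru/ → oezkauvfopuvleru.
Rule 2 (stop-cluster a-epenthesis): no segment meets the environment; /oezkauvfopuvleru/ is unchanged.
Rule 3 (intervocalic voicing): /p/ is a voiceless obstruent between vowels /o/ and /u/, so it voices to [b]. /oezkauvfopuvleru/ → oezkauvfobuvleru.
Rule 4 (regressive voicing assimilation): /z/ precedes the voiceless obstruent /k/, so it devoices to [s] by assimilation. /v/ precedes the voiceless obstruent /f/, so it devoices to [f] by assimilation. /oezkauvfobuvleru/ → oeskauffobuvleru.

oeskauffobuvleru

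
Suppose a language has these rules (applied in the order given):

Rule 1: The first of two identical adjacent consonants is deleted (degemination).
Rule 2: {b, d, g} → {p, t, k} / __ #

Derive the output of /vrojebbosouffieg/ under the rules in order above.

Rule 1 (degemination): /bb/ is a geminate; the first /b/ deletes. /ff/ is a geminate; the first /f/ deletes. /vrojebbosouffieg/ → vrojebosoufieg.
Rule 2 (final devoicing): /g/ is a voiced stop in word-final position, so it devoices to [k]. /vrojebosoufieg/ → vrojebosoufiek.

vrojebosoufiek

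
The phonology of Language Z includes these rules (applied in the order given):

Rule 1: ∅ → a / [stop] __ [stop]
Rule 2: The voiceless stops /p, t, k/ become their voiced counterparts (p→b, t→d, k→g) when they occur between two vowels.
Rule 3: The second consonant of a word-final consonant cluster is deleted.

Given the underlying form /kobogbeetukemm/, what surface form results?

kobogabeedugem

Rule 1 (stop-cluster a-epenthesis): /g/ and /b/ form a stop–stop cluster, so [a] is inserted between them. /kobogbeetukemm/ → kobogabeetukemm.
Rule 2 (intervocalic voicing): /t/ is a voiceless stop between vowels /e/ and /u/, so it voices to [d]. /k/ is a voiceless stop between vowels /u/ and /e/, so it voices to [g]. /kobogabeetukemm/ → kobogabeedugemm.
Rule 3 (final cluster simplification): /m/ is the second consonant of a word-final cluster /mm/, so it deletes. /kobogabeedugemm/ → kobogabeedugem.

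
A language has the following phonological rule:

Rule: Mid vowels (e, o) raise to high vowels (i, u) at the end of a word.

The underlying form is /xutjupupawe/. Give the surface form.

xutjupupawi

/e/ is a mid vowel in word-final position, so it raises to [i].
Surface form: [xutjupupawi].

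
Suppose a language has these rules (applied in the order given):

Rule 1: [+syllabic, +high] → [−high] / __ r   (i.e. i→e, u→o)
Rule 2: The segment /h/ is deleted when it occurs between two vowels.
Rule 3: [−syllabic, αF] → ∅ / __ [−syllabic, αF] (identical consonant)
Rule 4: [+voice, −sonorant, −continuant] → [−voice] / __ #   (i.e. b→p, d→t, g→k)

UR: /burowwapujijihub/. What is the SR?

Rule 1 (pre-rhotic lowering): /u/ is a high vowel immediately before /r/, so it lowers to [o]. /burowwapujijihub/ → borowwapujijihub.
Rule 2 (intervocalic h-deletion): /h/ occurs between vowels /i/ and /u/, so it deletes. /borowwapujijihub/ → borowwapujijiub.
Rule 3 (degemination): /ww/ is a geminate; the first /w/ deletes. /borowwapujijiub/ → borowapujijiub.
Rule 4 (final devoicing): /b/ is a voiced stop in word-final position, so it devoices to [p]. /borowapujijiub/ → borowapujijiup.

borowapujijiup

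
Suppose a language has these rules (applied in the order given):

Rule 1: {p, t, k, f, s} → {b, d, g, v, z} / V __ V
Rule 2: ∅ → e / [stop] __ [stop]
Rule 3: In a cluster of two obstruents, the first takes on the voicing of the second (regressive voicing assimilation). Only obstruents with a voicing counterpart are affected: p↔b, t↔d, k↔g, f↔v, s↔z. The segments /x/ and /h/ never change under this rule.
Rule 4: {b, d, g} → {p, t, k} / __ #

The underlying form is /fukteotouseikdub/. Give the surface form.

fuketeodouzeikedup

Rule 1 (intervocalic voicing): /t/ is a voiceless obstruent between vowels /o/ and /o/, so it voices to [d]. /s/ is a voiceless obstruent between vowels /u/ and /e/, so it voices to [z]. /fukteotouseikdub/ → fukteodouzeikdub.
Rule 2 (stop-cluster e-epenthesis): /k/ and /t/ form a stop–stop cluster, so [e] is inserted between them. /k/ and /d/ form a stop–stop cluster, so [e] is inserted between them. /fukteodouzeikdub/ → fuketeodouzeikedub.
Rule 3 (regressive voicing assimilation): no segment meets the environment; /fuketeodouzeikedub/ is unchanged.
Rule 4 (final devoicing): /b/ is a voiced stop in word-final position, so it devoices to [p]. /fuketeodouzeikedub/ → fuketeodouzeikedup.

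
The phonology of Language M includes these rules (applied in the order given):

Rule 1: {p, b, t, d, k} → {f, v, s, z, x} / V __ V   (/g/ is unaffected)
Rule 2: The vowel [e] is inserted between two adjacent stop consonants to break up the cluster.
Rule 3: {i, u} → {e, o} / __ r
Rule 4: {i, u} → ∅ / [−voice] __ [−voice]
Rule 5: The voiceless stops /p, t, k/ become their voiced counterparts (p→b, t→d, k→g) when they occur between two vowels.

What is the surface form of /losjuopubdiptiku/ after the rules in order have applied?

Rule 1 (intervocalic spirantization): /p/ is a stop between vowels /o/ and /u/, so it spirantizes to the fricative [f]. /k/ is a stop between vowels /i/ and /u/, so it spirantizes to the fricative [x]. /losjuopubdiptiku/ → losjuofubdiptixu.
Rule 2 (stop-cluster e-epenthesis): /b/ and /d/ form a stop–stop cluster, so [e] is inserted between them. /p/ and /t/ form a stop–stop cluster, so [e] is inserted between them. /losjuofubdiptixu/ → losjuofubedipetixu.
Rule 3 (pre-rhotic lowering): no segment meets the environment; /losjuofubedipetixu/ is unchanged.
Rule 4 (high vowel syncope): /i/ is a high vowel flanked by voiceless consonants /t/ and /x/, so it deletes. /losjuofubedipetixu/ → losjuofubedipetxu.
Rule 5 (intervocalic voicing): /p/ is a voiceless stop between vowels /i/ and /e/, so it voices to [b]. /losjuofubedipetxu/ → losjuofubedibetxu.

losjuofubedibetxu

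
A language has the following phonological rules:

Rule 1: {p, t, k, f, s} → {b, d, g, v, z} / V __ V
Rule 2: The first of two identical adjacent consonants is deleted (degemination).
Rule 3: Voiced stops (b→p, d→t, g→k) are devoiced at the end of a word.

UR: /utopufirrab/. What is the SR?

udobuvirap

Rule 1 (intervocalic voicing): /t/ is a voiceless obstruent between vowels /u/ and /o/, so it voices to [d]. /p/ is a voiceless obstruent between vowels /o/ and /u/, so it voices to [b]. /f/ is a voiceless obstruent between vowels /u/ and /i/, so it voices to [v]. /utopufirrab/ → udobuvirrab.
Rule 2 (degemination): /rr/ is a geminate; the first /r/ deletes. /udobuvirrab/ → udobuvirab.
Rule 3 (final devoicing): /b/ is a voiced stop in word-final position, so it devoices to [p]. /udobuvirab/ → udobuvirap.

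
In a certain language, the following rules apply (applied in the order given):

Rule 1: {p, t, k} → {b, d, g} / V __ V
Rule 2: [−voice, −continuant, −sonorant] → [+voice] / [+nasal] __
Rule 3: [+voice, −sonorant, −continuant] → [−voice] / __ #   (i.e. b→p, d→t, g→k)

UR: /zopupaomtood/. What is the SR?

zobubaomdoot

Rule 1 (intervocalic voicing): /p/ is a voiceless stop between vowels /o/ and /u/, so it voices to [b]. /p/ is a voiceless stop between vowels /u/ and /a/, so it voices to [b]. /zopupaomtood/ → zobubaomtood.
Rule 2 (post-nasal voicing): /t/ is a voiceless stop immediately after the nasal /m/, so it voices to [d]. /zobubaomtood/ → zobubaomdood.
Rule 3 (final devoicing): /d/ is a voiced stop in word-final position, so it devoices to [t]. /zobubaomdood/ → zobubaomdoot.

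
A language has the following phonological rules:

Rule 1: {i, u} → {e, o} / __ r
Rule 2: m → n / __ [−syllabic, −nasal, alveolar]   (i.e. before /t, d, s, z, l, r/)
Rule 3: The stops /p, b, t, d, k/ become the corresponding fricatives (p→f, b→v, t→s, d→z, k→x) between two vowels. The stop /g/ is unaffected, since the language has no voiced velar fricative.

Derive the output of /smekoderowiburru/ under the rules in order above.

Rule 1 (pre-rhotic lowering): /u/ is a high vowel immediately before /r/, so it lowers to [o]. /smekoderowiburru/ → smekoderowiborru.
Rule 2 (nasal place assimilation): no segment meets the environment; /smekoderowiborru/ is unchanged.
Rule 3 (intervocalic spirantization): /k/ is a stop between vowels /e/ and /o/, so it spirantizes to the fricative [x]. /d/ is a stop between vowels /o/ and /e/, so it spirantizes to the fricative [z]. /b/ is a stop between vowels /i/ and /o/, so it spirantizes to the fricative [v]. /smekoderowiborru/ → smexozerowivorru.

smexozerowivorru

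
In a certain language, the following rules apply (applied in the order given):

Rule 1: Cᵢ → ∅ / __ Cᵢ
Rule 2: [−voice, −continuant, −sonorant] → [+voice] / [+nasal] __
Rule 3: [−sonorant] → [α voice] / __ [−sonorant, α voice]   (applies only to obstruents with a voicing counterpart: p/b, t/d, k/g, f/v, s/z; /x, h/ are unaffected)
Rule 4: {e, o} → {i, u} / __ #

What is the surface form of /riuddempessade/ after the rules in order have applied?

Rule 1 (degemination): /dd/ is a geminate; the first /d/ deletes. /ss/ is a geminate; the first /s/ deletes. /riuddempessade/ → riudempesade.
Rule 2 (post-nasal voicing): /p/ is a voiceless stop immediately after the nasal /m/, so it voices to [b]. /riudempesade/ → riudembesade.
Rule 3 (regressive voicing assimilation): no segment meets the environment; /riudembesade/ is unchanged.
Rule 4 (final vowel raising): /e/ is a mid vowel in word-final position, so it raises to [i]. /riudembesade/ → riudembesadi.

riudembesadi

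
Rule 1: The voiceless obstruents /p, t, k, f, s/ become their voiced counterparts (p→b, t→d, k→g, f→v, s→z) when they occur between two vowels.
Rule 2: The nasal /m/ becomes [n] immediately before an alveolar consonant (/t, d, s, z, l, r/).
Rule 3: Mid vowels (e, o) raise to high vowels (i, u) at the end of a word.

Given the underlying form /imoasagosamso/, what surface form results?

imoazagozansu

Rule 1 (intervocalic voicing): /s/ is a voiceless obstruent between vowels /a/ and /a/, so it voices to [z]. /s/ is a voiceless obstruent between vowels /o/ and /a/, so it voices to [z]. /imoasagosamso/ → imoazagozamso.
Rule 2 (nasal place assimilation): /m/ precedes the alveolar consonant /s/, so it assimilates in place to [n]. /imoazagozamso/ → imoazagozanso.
Rule 3 (final vowel raising): /o/ is a mid vowel in word-final position, so it raises to [u]. /imoazagozanso/ → imoazagozansu.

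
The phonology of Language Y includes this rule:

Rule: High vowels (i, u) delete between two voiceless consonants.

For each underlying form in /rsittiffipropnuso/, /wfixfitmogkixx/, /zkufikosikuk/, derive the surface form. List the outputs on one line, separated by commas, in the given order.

rsttffpropnuso, wfxftmogkxx, zkfkoskk

/rsittiffipropnuso/: /i/ is a high vowel flanked by voiceless consonants /s/ and /t/, so it deletes. /i/ is a high vowel flanked by voiceless consonants /t/ and /f/, so it deletes. /i/ is a high vowel flanked by voiceless consonants /f/ and /p/, so it deletes. → [rsttffpropnuso].
/wfixfitmogkixx/: /i/ is a high vowel flanked by voiceless consonants /f/ and /x/, so it deletes. /i/ is a high vowel flanked by voiceless consonants /f/ and /t/, so it deletes. /i/ is a high vowel flanked by voiceless consonants /k/ and /x/, so it deletes. → [wfxftmogkxx].
/zkufikosikuk/: /u/ is a high vowel flanked by voiceless consonants /k/ and /f/, so it deletes. /i/ is a high vowel flanked by voiceless consonants /f/ and /k/, so it deletes. /i/ is a high vowel flanked by voiceless consonants /s/ and /k/, so it deletes. /u/ is a high vowel flanked by voiceless consonants /k/ and /k/, so it deletes. → [zkfkoskk].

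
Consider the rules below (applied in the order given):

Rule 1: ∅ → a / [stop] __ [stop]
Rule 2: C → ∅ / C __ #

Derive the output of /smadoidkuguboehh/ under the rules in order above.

Rule 1 (stop-cluster a-epenthesis): /d/ and /k/ form a stop–stop cluster, so [a] is inserted between them. /smadoidkuguboehh/ → smadoidakuguboehh.
Rule 2 (final cluster simplification): /h/ is the second consonant of a word-final cluster /hh/, so it deletes. /smadoidakuguboehh/ → smadoidakuguboeh.

smadoidakuguboeh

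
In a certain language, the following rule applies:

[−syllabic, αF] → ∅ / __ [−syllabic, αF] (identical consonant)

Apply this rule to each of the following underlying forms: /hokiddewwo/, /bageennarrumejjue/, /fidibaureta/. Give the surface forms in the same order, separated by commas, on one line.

/hokiddewwo/: /dd/ is a geminate; the first /d/ deletes. /ww/ is a geminate; the first /w/ deletes. → [hokidewo].
/bageennarrumejjue/: /nn/ is a geminate; the first /n/ deletes. /rr/ is a geminate; the first /r/ deletes. /jj/ is a geminate; the first /j/ deletes. → [bageenarumejue].
/fidibaureta/: the rule's environment is not met; surfaces unchanged as [fidibaureta].

hokidewo, bageenarumejue, fidibaureta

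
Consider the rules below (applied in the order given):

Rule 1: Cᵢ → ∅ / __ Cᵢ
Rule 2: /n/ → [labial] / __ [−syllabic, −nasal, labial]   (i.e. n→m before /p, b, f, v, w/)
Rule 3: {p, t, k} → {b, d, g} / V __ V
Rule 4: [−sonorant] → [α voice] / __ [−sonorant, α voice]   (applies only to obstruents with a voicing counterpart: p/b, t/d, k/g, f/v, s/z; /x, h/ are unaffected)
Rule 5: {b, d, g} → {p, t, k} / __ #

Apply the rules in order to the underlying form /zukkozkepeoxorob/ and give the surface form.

zugoskebeoxorop

Rule 1 (degemination): /kk/ is a geminate; the first /k/ deletes. /zukkozkepeoxorob/ → zukozkepeoxorob.
Rule 2 (nasal place assimilation): no segment meets the environment; /zukozkepeoxorob/ is unchanged.
Rule 3 (intervocalic voicing): /k/ is a voiceless stop between vowels /u/ and /o/, so it voices to [g]. /p/ is a voiceless stop between vowels /e/ and /e/, so it voices to [b]. /zukozkepeoxorob/ → zugozkebeoxorob.
Rule 4 (regressive voicing assimilation): /z/ precedes the voiceless obstruent /k/, so it devoices to [s] by assimilation. /zugozkebeoxorob/ → zugoskebeoxorob.
Rule 5 (final devoicing): /b/ is a voiced stop in word-final position, so it devoices to [p]. /zugoskebeoxorob/ → zugoskebeoxorop.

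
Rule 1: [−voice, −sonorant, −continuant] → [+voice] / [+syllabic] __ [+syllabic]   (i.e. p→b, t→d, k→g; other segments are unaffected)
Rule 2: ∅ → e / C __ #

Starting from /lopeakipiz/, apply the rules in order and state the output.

lobeagibize

Rule 1 (intervocalic voicing): /p/ is a voiceless stop between vowels /o/ and /e/, so it voices to [b]. /k/ is a voiceless stop between vowels /a/ and /i/, so it voices to [g]. /p/ is a voiceless stop between vowels /i/ and /i/, so it voices to [b]. /lopeakipiz/ → lobeagibiz.
Rule 2 (final e-epenthesis): the form ends in the consonant /z/, so [e] is inserted word-finally. /lobeagibiz/ → lobeagibize.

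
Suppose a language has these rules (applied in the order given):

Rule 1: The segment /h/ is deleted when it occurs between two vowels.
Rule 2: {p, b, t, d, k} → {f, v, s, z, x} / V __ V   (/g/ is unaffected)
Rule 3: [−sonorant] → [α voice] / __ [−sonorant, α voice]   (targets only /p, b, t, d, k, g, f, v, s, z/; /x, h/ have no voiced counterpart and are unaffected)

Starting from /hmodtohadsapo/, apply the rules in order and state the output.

Rule 1 (intervocalic h-deletion): /h/ occurs between vowels /o/ and /a/, so it deletes. /hmodtohadsapo/ → hmodtoadsapo.
Rule 2 (intervocalic spirantization): /p/ is a stop between vowels /a/ and /o/, so it spirantizes to the fricative [f]. /hmodtoadsapo/ → hmodtoadsafo.
Rule 3 (regressive voicing assimilation): /d/ precedes the voiceless obstruent /t/, so it devoices to [t] by assimilation. /d/ precedes the voiceless obstruent /s/, so it devoices to [t] by assimilation. /hmodtoadsafo/ → hmottoatsafo.

hmottoatsafo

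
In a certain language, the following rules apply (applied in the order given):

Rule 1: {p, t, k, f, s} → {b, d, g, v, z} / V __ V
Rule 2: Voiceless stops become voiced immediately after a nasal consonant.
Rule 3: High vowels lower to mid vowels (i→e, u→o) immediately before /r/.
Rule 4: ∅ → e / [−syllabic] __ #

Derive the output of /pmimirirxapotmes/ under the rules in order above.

Rule 1 (intervocalic voicing): /p/ is a voiceless obstruent between vowels /a/ and /o/, so it voices to [b]. /pmimirirxapotmes/ → pmimirirxabotmes.
Rule 2 (post-nasal voicing): no segment meets the environment; /pmimirirxabotmes/ is unchanged.
Rule 3 (pre-rhotic lowering): /i/ is a high vowel immediately before /r/, so it lowers to [e]. /i/ is a high vowel immediately before /r/, so it lowers to [e]. /pmimirirxabotmes/ → pmimererxabotmes.
Rule 4 (final e-epenthesis): the form ends in the consonant /s/, so [e] is inserted word-finally. /pmimererxabotmes/ → pmimererxabotmese.

pmimererxabotmese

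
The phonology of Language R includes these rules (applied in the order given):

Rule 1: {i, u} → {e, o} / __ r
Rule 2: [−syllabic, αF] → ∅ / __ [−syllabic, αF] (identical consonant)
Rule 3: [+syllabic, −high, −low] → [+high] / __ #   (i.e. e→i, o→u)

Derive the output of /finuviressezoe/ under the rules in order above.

Rule 1 (pre-rhotic lowering): /i/ is a high vowel immediately before /r/, so it lowers to [e]. /finuviressezoe/ → finuveressezoe.
Rule 2 (degemination): /ss/ is a geminate; the first /s/ deletes. /finuveressezoe/ → finuveresezoe.
Rule 3 (final vowel raising): /e/ is a mid vowel in word-final position, so it raises to [i]. /finuveresezoe/ → finuveresezoi.

finuveresezoi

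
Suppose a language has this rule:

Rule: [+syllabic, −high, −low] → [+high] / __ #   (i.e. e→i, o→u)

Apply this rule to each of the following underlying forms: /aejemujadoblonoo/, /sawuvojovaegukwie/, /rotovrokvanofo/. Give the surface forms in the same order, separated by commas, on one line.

/aejemujadoblonoo/: /o/ is a mid vowel in word-final position, so it raises to [u]. → [aejemujadoblonou].
/sawuvojovaegukwie/: /e/ is a mid vowel in word-final position, so it raises to [i]. → [sawuvojovaegukwii].
/rotovrokvanofo/: /o/ is a mid vowel in word-final position, so it raises to [u]. → [rotovrokvanofu].

aejemujadoblonou, sawuvojovaegukwii, rotovrokvanofu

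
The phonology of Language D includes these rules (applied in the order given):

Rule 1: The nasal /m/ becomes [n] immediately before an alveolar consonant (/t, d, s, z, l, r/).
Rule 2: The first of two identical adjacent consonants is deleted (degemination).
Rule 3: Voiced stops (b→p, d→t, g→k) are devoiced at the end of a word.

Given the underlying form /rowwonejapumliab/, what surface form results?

rowonejapunliap

Rule 1 (nasal place assimilation): /m/ precedes the alveolar consonant /l/, so it assimilates in place to [n]. /rowwonejapumliab/ → rowwonejapunliab.
Rule 2 (degemination): /ww/ is a geminate; the first /w/ deletes. /rowwonejapunliab/ → rowonejapunliab.
Rule 3 (final devoicing): /b/ is a voiced stop in word-final position, so it devoices to [p]. /rowonejapunliab/ → rowonejapunliap.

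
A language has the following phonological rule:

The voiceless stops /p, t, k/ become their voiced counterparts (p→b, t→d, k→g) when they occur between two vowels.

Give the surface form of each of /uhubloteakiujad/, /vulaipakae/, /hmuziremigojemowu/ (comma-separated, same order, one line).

/uhubloteakiujad/: /t/ is a voiceless stop between vowels /o/ and /e/, so it voices to [d]. /k/ is a voiceless stop between vowels /a/ and /i/, so it voices to [g]. → [uhublodeagiujad].
/vulaipakae/: /p/ is a voiceless stop between vowels /i/ and /a/, so it voices to [b]. /k/ is a voiceless stop between vowels /a/ and /a/, so it voices to [g]. → [vulaibagae].
/hmuziremigojemowu/: the rule's environment is not met; surfaces unchanged as [hmuziremigojemowu].

uhublodeagiujad, vulaibagae, hmuziremigojemowu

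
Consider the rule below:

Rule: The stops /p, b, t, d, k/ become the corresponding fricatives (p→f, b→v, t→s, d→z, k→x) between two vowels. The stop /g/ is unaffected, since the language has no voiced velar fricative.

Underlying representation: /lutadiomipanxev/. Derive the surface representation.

lusaziomifanxev

/t/ is a stop between vowels /u/ and /a/, so it spirantizes to the fricative [s].
/d/ is a stop between vowels /a/ and /i/, so it spirantizes to the fricative [z].
/p/ is a stop between vowels /i/ and /a/, so it spirantizes to the fricative [f].
Surface form: [lusaziomifanxev].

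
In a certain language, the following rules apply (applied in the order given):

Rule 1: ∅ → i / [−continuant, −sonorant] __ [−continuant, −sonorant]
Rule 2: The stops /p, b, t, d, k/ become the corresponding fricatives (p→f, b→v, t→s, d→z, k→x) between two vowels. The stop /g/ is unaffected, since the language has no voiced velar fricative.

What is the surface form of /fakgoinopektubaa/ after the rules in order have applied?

Rule 1 (stop-cluster i-epenthesis): /k/ and /g/ form a stop–stop cluster, so [i] is inserted between them. /k/ and /t/ form a stop–stop cluster, so [i] is inserted between them. /fakgoinopektubaa/ → fakigoinopekitubaa.
Rule 2 (intervocalic spirantization): /k/ is a stop between vowels /a/ and /i/, so it spirantizes to the fricative [x]. /p/ is a stop between vowels /o/ and /e/, so it spirantizes to the fricative [f]. /k/ is a stop between vowels /e/ and /i/, so it spirantizes to the fricative [x]. /t/ is a stop between vowels /i/ and /u/, so it spirantizes to the fricative [s]. /b/ is a stop between vowels /u/ and /a/, so it spirantizes to the fricative [v]. /fakigoinopekitubaa/ → faxigoinofexisuvaa.

faxigoinofexisuvaa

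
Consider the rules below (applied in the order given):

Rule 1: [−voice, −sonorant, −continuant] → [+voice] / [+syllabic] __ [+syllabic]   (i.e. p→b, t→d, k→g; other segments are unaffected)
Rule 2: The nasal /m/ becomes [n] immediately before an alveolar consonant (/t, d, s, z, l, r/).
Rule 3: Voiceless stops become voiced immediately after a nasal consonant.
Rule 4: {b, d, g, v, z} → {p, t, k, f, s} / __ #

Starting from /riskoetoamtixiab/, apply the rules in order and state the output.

Rule 1 (intervocalic voicing): /t/ is a voiceless stop between vowels /e/ and /o/, so it voices to [d]. /riskoetoamtixiab/ → riskoedoamtixiab.
Rule 2 (nasal place assimilation): /m/ precedes the alveolar consonant /t/, so it assimilates in place to [n]. /riskoedoamtixiab/ → riskoedoantixiab.
Rule 3 (post-nasal voicing): /t/ is a voiceless stop immediately after the nasal /n/, so it voices to [d]. /riskoedoantixiab/ → riskoedoandixiab.
Rule 4 (final devoicing): /b/ is a voiced obstruent in word-final position, so it devoices to [p]. /riskoedoandixiab/ → riskoedoandixiap.

riskoedoandixiap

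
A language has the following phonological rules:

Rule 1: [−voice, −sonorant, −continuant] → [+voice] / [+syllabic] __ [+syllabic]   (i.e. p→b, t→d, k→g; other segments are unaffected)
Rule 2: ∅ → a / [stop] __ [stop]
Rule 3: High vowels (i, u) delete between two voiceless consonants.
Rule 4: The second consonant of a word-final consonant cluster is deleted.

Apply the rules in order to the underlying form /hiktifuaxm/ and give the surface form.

Rule 1 (intervocalic voicing): no segment meets the environment; /hiktifuaxm/ is unchanged.
Rule 2 (stop-cluster a-epenthesis): /k/ and /t/ form a stop–stop cluster, so [a] is inserted between them. /hiktifuaxm/ → hikatifuaxm.
Rule 3 (high vowel syncope): /i/ is a high vowel flanked by voiceless consonants /h/ and /k/, so it deletes. /i/ is a high vowel flanked by voiceless consonants /t/ and /f/, so it deletes. /hikatifuaxm/ → hkatfuaxm.
Rule 4 (final cluster simplification): /m/ is the second consonant of a word-final cluster /xm/, so it deletes. /hkatfuaxm/ → hkatfuax.

hkatfuax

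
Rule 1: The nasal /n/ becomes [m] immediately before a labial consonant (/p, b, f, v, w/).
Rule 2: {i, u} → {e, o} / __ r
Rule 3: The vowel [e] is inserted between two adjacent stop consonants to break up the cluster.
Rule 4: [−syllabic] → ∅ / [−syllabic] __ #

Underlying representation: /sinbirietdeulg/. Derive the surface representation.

Rule 1 (nasal place assimilation): /n/ precedes the labial consonant /b/, so it assimilates in place to [m]. /sinbirietdeulg/ → simbirietdeulg.
Rule 2 (pre-rhotic lowering): /i/ is a high vowel immediately before /r/, so it lowers to [e]. /simbirietdeulg/ → simberietdeulg.
Rule 3 (stop-cluster e-epenthesis): /t/ and /d/ form a stop–stop cluster, so [e] is inserted between them. /simberietdeulg/ → simberietedeulg.
Rule 4 (final cluster simplification): /g/ is the second consonant of a word-final cluster /lg/, so it deletes. /simberietedeulg/ → simberietedeul.

simberietedeul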